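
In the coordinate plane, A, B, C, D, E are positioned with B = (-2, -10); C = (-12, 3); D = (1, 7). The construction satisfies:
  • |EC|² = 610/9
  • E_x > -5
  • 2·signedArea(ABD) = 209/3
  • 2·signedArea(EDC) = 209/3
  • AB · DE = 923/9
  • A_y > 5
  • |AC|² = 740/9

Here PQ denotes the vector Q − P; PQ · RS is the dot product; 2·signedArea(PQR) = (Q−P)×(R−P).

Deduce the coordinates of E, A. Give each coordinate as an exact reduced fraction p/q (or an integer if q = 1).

A = (-10/3, 17/3)
E = (-13/3, 0)

1. E_x = -13/3  [line 4·x + -13·y + 52/3 = 0 ∩ |EC|² = 610/9]
2. E_y = 0  [line 4·x + -13·y + 52/3 = 0 ∩ |EC|² = 610/9]
   → E = (-13/3, 0)
3. A_x = -10/3  [2·signedArea(ABD) = 209/3 ∩ AB · DE = 923/9]
4. A_y = 17/3  [2·signedArea(ABD) = 209/3 ∩ AB · DE = 923/9]
   → A = (-10/3, 17/3)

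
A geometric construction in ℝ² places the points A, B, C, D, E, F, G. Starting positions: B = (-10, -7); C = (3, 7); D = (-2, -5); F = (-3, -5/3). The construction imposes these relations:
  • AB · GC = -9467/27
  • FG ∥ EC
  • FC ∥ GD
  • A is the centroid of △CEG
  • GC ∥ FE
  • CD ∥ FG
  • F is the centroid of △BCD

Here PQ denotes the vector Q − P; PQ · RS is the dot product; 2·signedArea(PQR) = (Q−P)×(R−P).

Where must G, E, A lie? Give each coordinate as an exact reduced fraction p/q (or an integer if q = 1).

1. G_x = -8  [FC ∥ GD ∩ CD ∥ FG]
2. G_y = -41/3  [FC ∥ GD ∩ CD ∥ FG]
   → G = (-8, -41/3)
3. E_x = 8  [FG ∥ EC ∩ GC ∥ FE]
4. E_y = 19  [FG ∥ EC ∩ GC ∥ FE]
   → E = (8, 19)
5. A_x = 1  [A is the centroid of △CEG]
6. A_y = 37/9  [A is the centroid of △CEG]
   → A = (1, 37/9)

A = (1, 37/9)
E = (8, 19)
G = (-8, -41/3)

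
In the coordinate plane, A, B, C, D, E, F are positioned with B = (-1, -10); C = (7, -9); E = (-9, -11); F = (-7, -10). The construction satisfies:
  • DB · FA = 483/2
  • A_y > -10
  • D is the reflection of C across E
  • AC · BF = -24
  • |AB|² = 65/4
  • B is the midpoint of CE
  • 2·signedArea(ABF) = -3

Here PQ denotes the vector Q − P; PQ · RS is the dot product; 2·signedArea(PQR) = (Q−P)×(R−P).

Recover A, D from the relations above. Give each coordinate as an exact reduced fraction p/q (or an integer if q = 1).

1. A_x = 3  [2·signedArea(ABF) = -3 ∩ AC · BF = -24]
2. A_y = -19/2  [2·signedArea(ABF) = -3 ∩ AC · BF = -24]
   → A = (3, -19/2)
3. D_x = -25  [D is the reflection of C across E]
4. D_y = -13  [D is the reflection of C across E]
   → D = (-25, -13)

A = (3, -19/2)
D = (-25, -13)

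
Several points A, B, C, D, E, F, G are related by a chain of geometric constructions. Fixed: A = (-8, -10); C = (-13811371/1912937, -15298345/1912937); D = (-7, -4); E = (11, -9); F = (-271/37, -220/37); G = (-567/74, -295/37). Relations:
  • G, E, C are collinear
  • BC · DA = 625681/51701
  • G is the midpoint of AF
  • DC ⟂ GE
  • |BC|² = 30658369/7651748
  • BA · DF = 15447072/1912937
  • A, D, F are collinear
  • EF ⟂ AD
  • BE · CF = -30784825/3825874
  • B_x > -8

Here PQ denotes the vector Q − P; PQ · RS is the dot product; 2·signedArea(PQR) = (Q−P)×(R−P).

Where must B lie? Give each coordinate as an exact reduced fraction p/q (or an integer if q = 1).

1. B_x = -13600965/1912937  [BA · DF = 15447072/1912937 ∩ BE · CF = -30784825/3825874]
2. B_y = -22950093/3825874  [BA · DF = 15447072/1912937 ∩ BE · CF = -30784825/3825874]
   → B = (-13600965/1912937, -22950093/3825874)

B = (-13600965/1912937, -22950093/3825874)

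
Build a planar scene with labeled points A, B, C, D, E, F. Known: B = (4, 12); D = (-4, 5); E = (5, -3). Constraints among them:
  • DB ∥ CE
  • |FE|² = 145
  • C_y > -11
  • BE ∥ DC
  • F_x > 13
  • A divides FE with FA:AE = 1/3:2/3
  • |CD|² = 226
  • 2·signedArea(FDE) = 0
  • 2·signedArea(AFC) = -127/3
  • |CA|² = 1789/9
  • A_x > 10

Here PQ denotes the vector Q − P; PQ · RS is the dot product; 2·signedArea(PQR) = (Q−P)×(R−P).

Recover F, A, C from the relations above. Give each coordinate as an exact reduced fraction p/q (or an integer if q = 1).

1. F_x = 14  [line 8·x + 9·y + -13 = 0 ∩ |FE|² = 145]
2. F_y = -11  [line 8·x + 9·y + -13 = 0 ∩ |FE|² = 145]
   → F = (14, -11)
3. A_x = 11  [A divides FE with FA:AE = 1/3:2/3]
4. A_y = -25/3  [A divides FE with FA:AE = 1/3:2/3]
   → A = (11, -25/3)
5. C_x = -3  [DB ∥ CE ∩ BE ∥ DC]
6. C_y = -10  [DB ∥ CE ∩ BE ∥ DC]
   → C = (-3, -10)

A = (11, -25/3)
C = (-3, -10)
F = (14, -11)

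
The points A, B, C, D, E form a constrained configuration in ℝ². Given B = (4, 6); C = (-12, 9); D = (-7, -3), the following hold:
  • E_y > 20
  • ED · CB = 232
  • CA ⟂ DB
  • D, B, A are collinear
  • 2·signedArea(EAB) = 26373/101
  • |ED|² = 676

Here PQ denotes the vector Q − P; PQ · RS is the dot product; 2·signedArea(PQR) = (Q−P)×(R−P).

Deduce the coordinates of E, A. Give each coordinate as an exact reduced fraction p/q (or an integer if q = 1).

A = (-831/202, -129/202)
E = (-17, 21)

1. E_x = -17  [line -16·x + 3·y + -335 = 0 ∩ |ED|² = 676]
2. E_y = 21  [line -16·x + 3·y + -335 = 0 ∩ |ED|² = 676]
   → E = (-17, 21)
3. A_x = -831/202  [2·signedArea(EAB) = 26373/101 ∩ D, B, A are collinear]
4. A_y = -129/202  [2·signedArea(EAB) = 26373/101 ∩ D, B, A are collinear]
   → A = (-831/202, -129/202)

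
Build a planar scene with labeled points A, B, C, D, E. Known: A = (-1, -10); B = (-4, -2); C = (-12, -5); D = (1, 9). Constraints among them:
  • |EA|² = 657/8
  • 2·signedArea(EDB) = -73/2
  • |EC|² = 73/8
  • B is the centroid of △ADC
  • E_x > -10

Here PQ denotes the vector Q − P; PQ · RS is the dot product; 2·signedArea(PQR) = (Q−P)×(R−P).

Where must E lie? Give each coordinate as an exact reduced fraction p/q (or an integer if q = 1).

E = (-37/4, -25/4)

1. E_x = -37/4  [line 11·x + -5·y + 141/2 = 0 ∩ |EC|² = 73/8]
2. E_y = -25/4  [line 11·x + -5·y + 141/2 = 0 ∩ |EC|² = 73/8]
   → E = (-37/4, -25/4)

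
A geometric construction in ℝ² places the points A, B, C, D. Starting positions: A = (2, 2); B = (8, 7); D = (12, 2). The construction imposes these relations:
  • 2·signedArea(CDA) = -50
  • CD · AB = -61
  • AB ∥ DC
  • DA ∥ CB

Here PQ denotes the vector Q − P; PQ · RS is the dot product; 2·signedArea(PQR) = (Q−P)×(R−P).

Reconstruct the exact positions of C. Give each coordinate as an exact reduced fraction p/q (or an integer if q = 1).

C = (18, 7)

1. C_x = 18  [DA ∥ CB ∩ AB ∥ DC]
2. C_y = 7  [DA ∥ CB ∩ AB ∥ DC]
   → C = (18, 7)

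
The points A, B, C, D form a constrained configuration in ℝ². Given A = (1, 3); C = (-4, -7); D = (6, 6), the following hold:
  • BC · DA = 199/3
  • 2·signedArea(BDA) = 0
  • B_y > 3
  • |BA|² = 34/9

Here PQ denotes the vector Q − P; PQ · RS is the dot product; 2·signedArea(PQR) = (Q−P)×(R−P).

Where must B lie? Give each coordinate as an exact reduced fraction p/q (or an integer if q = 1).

B = (8/3, 4)

1. B_x = 8/3  [2·signedArea(BDA) = 0 ∩ BC · DA = 199/3]
2. B_y = 4  [2·signedArea(BDA) = 0 ∩ BC · DA = 199/3]
   → B = (8/3, 4)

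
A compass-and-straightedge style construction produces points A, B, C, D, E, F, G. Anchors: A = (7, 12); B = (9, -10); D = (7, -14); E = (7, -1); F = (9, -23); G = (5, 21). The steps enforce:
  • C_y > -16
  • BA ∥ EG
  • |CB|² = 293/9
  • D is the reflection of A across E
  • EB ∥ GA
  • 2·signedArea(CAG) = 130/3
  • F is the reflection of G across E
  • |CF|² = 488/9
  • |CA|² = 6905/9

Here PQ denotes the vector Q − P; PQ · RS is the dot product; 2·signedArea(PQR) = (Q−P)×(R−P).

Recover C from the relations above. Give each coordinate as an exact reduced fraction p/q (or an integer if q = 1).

1. C_x = 25/3  [line -9·x + -2·y + 131/3 = 0 ∩ |CF|² = 488/9]
2. C_y = -47/3  [line -9·x + -2·y + 131/3 = 0 ∩ |CF|² = 488/9]
   → C = (25/3, -47/3)

C = (25/3, -47/3)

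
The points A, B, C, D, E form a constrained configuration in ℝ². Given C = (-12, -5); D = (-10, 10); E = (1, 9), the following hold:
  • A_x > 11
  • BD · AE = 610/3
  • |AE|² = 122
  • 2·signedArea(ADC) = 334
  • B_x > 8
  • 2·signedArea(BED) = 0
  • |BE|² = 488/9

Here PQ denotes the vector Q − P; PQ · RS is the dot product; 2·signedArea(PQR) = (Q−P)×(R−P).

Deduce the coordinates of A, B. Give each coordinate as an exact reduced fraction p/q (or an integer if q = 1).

A = (12, 8)
B = (25/3, 25/3)

1. B_x = 25/3  [line -1·x + -11·y + 100 = 0 ∩ |BE|² = 488/9]
2. B_y = 25/3  [line -1·x + -11·y + 100 = 0 ∩ |BE|² = 488/9]
   → B = (25/3, 25/3)
3. A_x = 12  [2·signedArea(ADC) = 334 ∩ BD · AE = 610/3]
4. A_y = 8  [2·signedArea(ADC) = 334 ∩ BD · AE = 610/3]
   → A = (12, 8)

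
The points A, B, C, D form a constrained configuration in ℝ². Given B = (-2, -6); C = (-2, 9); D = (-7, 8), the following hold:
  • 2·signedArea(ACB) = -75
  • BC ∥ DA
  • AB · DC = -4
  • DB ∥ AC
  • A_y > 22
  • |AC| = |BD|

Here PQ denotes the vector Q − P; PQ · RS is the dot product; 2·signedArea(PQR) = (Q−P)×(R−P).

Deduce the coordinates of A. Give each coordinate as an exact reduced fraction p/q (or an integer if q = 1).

A = (-7, 23)

1. A_x = -7  [DB ∥ AC ∩ BC ∥ DA]
2. A_y = 23  [DB ∥ AC ∩ BC ∥ DA]
   → A = (-7, 23)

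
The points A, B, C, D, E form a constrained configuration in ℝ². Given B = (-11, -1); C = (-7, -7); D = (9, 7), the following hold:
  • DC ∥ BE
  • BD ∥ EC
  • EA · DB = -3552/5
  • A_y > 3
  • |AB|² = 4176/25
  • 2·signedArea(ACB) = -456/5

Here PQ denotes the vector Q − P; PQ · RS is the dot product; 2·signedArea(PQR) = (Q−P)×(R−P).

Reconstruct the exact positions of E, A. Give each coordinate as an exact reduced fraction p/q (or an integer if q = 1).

1. E_x = -27  [BD ∥ EC ∩ DC ∥ BE]
2. E_y = -15  [BD ∥ EC ∩ DC ∥ BE]
   → E = (-27, -15)
3. A_x = 1  [2·signedArea(ACB) = -456/5 ∩ EA · DB = -3552/5]
4. A_y = 19/5  [2·signedArea(ACB) = -456/5 ∩ EA · DB = -3552/5]
   → A = (1, 19/5)

A = (1, 19/5)
E = (-27, -15)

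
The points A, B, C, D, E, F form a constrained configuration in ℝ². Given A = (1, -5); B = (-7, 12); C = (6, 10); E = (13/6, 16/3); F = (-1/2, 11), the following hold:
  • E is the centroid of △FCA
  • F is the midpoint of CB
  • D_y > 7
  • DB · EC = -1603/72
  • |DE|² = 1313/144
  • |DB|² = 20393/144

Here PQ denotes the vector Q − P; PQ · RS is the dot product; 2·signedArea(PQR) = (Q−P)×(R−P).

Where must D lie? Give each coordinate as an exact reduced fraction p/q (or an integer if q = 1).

1. D_x = 49/12  [line -23/6·x + -14/3·y + 3703/72 = 0 ∩ |DE|² = 1313/144]
2. D_y = 23/3  [line -23/6·x + -14/3·y + 3703/72 = 0 ∩ |DE|² = 1313/144]
   → D = (49/12, 23/3)

D = (49/12, 23/3)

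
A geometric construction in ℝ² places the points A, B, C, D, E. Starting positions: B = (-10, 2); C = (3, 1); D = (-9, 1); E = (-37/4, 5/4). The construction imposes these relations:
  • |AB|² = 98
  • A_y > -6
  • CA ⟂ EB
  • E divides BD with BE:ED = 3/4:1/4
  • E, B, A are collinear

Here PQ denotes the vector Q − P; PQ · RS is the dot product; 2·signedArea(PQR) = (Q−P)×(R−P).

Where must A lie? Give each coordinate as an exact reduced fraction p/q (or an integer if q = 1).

1. A_x = -3  [E, B, A are collinear ∩ CA ⟂ EB]
2. A_y = -5  [E, B, A are collinear ∩ CA ⟂ EB]
   → A = (-3, -5)

A = (-3, -5)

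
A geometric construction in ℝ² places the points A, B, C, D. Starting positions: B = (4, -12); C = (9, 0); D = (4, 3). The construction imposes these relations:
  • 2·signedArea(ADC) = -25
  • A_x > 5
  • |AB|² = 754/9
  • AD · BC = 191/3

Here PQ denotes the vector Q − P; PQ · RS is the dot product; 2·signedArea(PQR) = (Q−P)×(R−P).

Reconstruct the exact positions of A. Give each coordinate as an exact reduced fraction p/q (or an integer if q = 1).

1. A_x = 17/3  [AD · BC = 191/3 ∩ 2·signedArea(ADC) = -25]
2. A_y = -3  [AD · BC = 191/3 ∩ 2·signedArea(ADC) = -25]
   → A = (17/3, -3)

A = (17/3, -3)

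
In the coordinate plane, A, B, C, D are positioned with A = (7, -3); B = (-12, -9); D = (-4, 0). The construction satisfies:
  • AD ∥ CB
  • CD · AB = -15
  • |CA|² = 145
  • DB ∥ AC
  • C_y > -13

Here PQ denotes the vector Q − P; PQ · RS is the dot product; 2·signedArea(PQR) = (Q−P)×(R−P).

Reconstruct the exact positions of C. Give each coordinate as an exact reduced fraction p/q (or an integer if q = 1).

1. C_x = -1  [AD ∥ CB ∩ DB ∥ AC]
2. C_y = -12  [AD ∥ CB ∩ DB ∥ AC]
   → C = (-1, -12)

C = (-1, -12)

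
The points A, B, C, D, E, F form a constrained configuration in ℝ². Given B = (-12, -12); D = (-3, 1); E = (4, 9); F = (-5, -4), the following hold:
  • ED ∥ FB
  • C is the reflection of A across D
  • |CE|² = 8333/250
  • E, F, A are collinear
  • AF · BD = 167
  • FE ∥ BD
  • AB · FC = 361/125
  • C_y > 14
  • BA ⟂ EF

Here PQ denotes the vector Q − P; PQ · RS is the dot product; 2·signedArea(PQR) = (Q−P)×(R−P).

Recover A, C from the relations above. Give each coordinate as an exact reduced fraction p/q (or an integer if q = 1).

A = (-2753/250, -3171/250)
C = (1253/250, 3671/250)

1. A_x = -2753/250  [E, F, A are collinear ∩ BA ⟂ EF]
2. A_y = -3171/250  [E, F, A are collinear ∩ BA ⟂ EF]
   → A = (-2753/250, -3171/250)
3. C_x = 1253/250  [C is the reflection of A across D]
4. C_y = 3671/250  [C is the reflection of A across D]
   → C = (1253/250, 3671/250)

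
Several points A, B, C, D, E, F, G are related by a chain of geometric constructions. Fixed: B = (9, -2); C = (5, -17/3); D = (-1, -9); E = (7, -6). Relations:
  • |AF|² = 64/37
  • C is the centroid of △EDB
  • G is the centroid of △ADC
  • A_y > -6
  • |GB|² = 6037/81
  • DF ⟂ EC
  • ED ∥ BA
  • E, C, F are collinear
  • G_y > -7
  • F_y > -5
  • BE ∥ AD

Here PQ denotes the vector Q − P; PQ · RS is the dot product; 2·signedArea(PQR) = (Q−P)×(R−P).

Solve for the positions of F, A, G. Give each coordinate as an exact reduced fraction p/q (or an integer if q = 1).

1. F_x = -11/37  [E, C, F are collinear ∩ DF ⟂ EC]
2. F_y = -177/37  [E, C, F are collinear ∩ DF ⟂ EC]
   → F = (-11/37, -177/37)
3. A_x = 1  [BE ∥ AD ∩ ED ∥ BA]
4. A_y = -5  [BE ∥ AD ∩ ED ∥ BA]
   → A = (1, -5)
5. G_x = 5/3  [G is the centroid of △ADC]
6. G_y = -59/9  [G is the centroid of △ADC]
   → G = (5/3, -59/9)

A = (1, -5)
F = (-11/37, -177/37)
G = (5/3, -59/9)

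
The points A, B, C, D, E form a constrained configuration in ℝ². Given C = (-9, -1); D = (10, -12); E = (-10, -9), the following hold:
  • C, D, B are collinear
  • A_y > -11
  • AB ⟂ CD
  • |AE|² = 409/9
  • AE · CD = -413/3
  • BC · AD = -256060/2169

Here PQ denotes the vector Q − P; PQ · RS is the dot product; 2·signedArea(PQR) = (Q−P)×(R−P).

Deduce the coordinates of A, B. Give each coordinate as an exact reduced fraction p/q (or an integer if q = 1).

A = (-10/3, -10)
B = (-617/723, -4133/723)

1. A_x = -10/3  [line -19·x + 11·y + 140/3 = 0 ∩ |AE|² = 409/9]
2. A_y = -10  [line -19·x + 11·y + 140/3 = 0 ∩ |AE|² = 409/9]
   → A = (-10/3, -10)
3. B_x = -617/723  [C, D, B are collinear ∩ AB ⟂ CD]
4. B_y = -4133/723  [C, D, B are collinear ∩ AB ⟂ CD]
   → B = (-617/723, -4133/723)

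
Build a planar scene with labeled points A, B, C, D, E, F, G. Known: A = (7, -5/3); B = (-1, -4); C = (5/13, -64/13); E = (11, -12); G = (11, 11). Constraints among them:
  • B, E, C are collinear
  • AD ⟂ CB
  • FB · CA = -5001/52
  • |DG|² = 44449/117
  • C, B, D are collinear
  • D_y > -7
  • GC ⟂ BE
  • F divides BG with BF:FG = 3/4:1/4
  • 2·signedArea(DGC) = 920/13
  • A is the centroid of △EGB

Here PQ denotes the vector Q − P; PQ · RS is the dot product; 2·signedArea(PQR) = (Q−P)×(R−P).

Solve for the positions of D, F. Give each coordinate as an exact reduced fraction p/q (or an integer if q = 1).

1. D_x = 45/13  [C, B, D are collinear ∩ AD ⟂ CB]
2. D_y = -272/39  [C, B, D are collinear ∩ AD ⟂ CB]
   → D = (45/13, -272/39)
3. F_x = 8  [F divides BG with BF:FG = 3/4:1/4]
4. F_y = 29/4  [F divides BG with BF:FG = 3/4:1/4]
   → F = (8, 29/4)

D = (45/13, -272/39)
F = (8, 29/4)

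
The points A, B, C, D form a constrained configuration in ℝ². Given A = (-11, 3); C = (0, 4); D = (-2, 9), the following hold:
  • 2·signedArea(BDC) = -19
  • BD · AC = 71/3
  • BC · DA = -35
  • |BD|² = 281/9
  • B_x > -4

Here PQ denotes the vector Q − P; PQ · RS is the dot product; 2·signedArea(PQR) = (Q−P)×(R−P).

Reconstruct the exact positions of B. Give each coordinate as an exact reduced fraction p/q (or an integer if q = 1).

1. B_x = -11/3  [2·signedArea(BDC) = -19 ∩ BC · DA = -35]
2. B_y = 11/3  [2·signedArea(BDC) = -19 ∩ BC · DA = -35]
   → B = (-11/3, 11/3)

B = (-11/3, 11/3)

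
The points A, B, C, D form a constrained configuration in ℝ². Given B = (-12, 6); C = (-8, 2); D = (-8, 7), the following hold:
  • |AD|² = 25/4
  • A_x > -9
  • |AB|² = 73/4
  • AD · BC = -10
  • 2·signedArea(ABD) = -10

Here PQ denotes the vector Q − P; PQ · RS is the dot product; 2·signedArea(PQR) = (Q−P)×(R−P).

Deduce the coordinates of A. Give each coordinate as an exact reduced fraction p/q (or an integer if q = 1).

A = (-8, 9/2)

1. A_x = -8  [AD · BC = -10 ∩ 2·signedArea(ABD) = -10]
2. A_y = 9/2  [AD · BC = -10 ∩ 2·signedArea(ABD) = -10]
   → A = (-8, 9/2)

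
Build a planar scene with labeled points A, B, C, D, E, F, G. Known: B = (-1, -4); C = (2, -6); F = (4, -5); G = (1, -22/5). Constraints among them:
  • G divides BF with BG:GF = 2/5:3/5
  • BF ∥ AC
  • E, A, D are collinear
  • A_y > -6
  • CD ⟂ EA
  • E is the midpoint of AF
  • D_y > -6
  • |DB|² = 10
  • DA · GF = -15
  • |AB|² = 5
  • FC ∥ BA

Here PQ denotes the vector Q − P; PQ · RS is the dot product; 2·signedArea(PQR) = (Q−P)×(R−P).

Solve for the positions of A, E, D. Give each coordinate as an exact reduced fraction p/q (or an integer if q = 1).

A = (-3, -5)
D = (2, -5)
E = (1/2, -5)

1. A_x = -3  [BF ∥ AC ∩ FC ∥ BA]
2. A_y = -5  [BF ∥ AC ∩ FC ∥ BA]
   → A = (-3, -5)
3. E_x = 1/2  [E is the midpoint of AF]
4. E_y = -5  [E is the midpoint of AF]
   → E = (1/2, -5)
5. D_x = 2  [E, A, D are collinear ∩ CD ⟂ EA]
6. D_y = -5  [E, A, D are collinear ∩ CD ⟂ EA]
   → D = (2, -5)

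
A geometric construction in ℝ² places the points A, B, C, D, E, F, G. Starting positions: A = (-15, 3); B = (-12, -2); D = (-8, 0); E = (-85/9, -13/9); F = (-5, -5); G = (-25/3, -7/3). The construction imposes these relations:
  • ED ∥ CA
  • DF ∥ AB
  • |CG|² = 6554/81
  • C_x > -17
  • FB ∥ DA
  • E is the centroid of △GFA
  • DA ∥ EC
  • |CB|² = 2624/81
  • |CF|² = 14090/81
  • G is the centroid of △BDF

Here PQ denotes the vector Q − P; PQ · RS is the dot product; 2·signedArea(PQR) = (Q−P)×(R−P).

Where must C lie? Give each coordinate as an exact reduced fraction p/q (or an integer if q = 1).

C = (-148/9, 14/9)

1. C_x = -148/9  [ED ∥ CA ∩ DA ∥ EC]
2. C_y = 14/9  [ED ∥ CA ∩ DA ∥ EC]
   → C = (-148/9, 14/9)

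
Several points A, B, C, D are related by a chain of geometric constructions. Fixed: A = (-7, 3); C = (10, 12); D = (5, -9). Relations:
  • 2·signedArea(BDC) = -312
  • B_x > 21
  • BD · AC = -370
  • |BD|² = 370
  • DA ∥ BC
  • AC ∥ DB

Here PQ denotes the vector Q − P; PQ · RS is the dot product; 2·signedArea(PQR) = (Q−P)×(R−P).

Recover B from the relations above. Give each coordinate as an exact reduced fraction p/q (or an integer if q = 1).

B = (22, 0)

1. B_x = 22  [DA ∥ BC ∩ AC ∥ DB]
2. B_y = 0  [DA ∥ BC ∩ AC ∥ DB]
   → B = (22, 0)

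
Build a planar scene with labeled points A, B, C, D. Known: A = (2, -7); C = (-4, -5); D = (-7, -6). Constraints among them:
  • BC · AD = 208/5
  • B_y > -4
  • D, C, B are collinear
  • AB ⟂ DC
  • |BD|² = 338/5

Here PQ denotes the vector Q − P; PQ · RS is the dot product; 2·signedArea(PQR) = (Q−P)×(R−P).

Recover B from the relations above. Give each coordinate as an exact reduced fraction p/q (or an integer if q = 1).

1. B_x = 4/5  [D, C, B are collinear ∩ AB ⟂ DC]
2. B_y = -17/5  [D, C, B are collinear ∩ AB ⟂ DC]
   → B = (4/5, -17/5)

B = (4/5, -17/5)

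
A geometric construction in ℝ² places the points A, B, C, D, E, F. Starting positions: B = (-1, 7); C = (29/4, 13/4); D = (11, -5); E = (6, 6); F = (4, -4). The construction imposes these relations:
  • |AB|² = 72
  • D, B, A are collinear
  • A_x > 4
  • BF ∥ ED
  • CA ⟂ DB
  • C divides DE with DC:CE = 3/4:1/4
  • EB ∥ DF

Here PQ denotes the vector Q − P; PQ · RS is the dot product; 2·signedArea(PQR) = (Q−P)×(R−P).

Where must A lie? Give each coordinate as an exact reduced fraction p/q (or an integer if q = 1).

1. A_x = 5  [D, B, A are collinear ∩ CA ⟂ DB]
2. A_y = 1  [D, B, A are collinear ∩ CA ⟂ DB]
   → A = (5, 1)

A = (5, 1)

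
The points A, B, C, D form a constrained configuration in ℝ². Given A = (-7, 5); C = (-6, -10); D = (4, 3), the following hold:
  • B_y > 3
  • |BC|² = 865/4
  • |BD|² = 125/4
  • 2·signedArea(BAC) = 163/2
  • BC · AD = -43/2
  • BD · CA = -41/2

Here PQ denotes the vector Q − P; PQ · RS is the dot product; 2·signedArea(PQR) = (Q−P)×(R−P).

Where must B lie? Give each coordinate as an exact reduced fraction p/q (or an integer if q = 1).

B = (-3/2, 4)

1. B_x = -3/2  [BC · AD = -43/2 ∩ BD · CA = -41/2]
2. B_y = 4  [BC · AD = -43/2 ∩ BD · CA = -41/2]
   → B = (-3/2, 4)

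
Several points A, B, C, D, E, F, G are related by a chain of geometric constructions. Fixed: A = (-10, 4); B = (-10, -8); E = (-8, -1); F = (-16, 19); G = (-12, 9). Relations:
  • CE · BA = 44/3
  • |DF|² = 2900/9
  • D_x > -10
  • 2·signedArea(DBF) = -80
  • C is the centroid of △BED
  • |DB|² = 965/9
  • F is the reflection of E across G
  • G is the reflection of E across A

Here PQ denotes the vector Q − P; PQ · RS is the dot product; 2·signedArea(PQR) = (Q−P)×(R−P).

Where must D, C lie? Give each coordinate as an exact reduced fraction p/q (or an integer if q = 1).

C = (-82/9, -20/9)
D = (-28/3, 7/3)

1. D_x = -28/3  [line -27·x + -6·y + -238 = 0 ∩ |DF|² = 2900/9]
2. D_y = 7/3  [line -27·x + -6·y + -238 = 0 ∩ |DF|² = 2900/9]
   → D = (-28/3, 7/3)
3. C_x = -82/9  [C is the centroid of △BED]
4. C_y = -20/9  [C is the centroid of △BED]
   → C = (-82/9, -20/9)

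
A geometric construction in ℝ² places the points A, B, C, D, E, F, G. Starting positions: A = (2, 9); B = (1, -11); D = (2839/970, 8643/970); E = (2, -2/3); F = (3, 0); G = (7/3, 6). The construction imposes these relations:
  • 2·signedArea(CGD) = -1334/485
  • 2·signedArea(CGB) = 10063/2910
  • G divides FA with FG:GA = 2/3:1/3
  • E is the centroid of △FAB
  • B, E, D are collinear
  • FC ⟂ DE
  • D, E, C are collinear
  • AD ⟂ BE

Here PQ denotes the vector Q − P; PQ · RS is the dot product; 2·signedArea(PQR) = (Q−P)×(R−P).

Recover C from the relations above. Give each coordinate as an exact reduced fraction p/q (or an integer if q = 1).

C = (2011/970, 87/970)

1. C_x = 2011/970  [D, E, C are collinear ∩ FC ⟂ DE]
2. C_y = 87/970  [D, E, C are collinear ∩ FC ⟂ DE]
   → C = (2011/970, 87/970)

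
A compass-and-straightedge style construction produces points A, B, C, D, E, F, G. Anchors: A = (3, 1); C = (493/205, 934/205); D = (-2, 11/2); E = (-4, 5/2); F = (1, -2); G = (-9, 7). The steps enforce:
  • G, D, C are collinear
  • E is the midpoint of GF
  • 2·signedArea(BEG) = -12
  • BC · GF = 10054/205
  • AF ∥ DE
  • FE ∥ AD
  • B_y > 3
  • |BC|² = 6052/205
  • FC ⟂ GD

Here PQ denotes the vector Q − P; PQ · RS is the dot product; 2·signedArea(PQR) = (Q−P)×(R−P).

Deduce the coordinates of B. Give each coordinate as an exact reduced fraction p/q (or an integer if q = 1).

B = (-3, 4)

1. B_x = -3  [2·signedArea(BEG) = -12 ∩ BC · GF = 10054/205]
2. B_y = 4  [2·signedArea(BEG) = -12 ∩ BC · GF = 10054/205]
   → B = (-3, 4)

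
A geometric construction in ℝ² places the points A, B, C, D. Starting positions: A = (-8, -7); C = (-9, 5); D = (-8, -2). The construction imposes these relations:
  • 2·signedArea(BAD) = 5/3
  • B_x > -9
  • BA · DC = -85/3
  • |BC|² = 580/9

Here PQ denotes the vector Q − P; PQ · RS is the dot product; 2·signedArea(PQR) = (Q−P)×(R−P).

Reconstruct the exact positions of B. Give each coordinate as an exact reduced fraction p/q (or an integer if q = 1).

1. B_x = -25/3  [2·signedArea(BAD) = 5/3 ∩ BA · DC = -85/3]
2. B_y = -3  [2·signedArea(BAD) = 5/3 ∩ BA · DC = -85/3]
   → B = (-25/3, -3)

B = (-25/3, -3)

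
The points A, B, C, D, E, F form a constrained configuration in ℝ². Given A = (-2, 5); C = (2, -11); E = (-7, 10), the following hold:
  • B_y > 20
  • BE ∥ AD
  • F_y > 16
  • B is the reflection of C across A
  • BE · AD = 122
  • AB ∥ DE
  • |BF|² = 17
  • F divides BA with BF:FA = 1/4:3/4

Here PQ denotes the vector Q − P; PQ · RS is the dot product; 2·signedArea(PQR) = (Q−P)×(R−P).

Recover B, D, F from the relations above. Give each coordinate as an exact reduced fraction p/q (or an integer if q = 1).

B = (-6, 21)
D = (-3, -6)
F = (-5, 17)

1. B_x = -6  [B is the reflection of C across A]
2. B_y = 21  [B is the reflection of C across A]
   → B = (-6, 21)
3. D_x = -3  [AB ∥ DE ∩ BE ∥ AD]
4. D_y = -6  [AB ∥ DE ∩ BE ∥ AD]
   → D = (-3, -6)
5. F_x = -5  [F divides BA with BF:FA = 1/4:3/4]
6. F_y = 17  [F divides BA with BF:FA = 1/4:3/4]
   → F = (-5, 17)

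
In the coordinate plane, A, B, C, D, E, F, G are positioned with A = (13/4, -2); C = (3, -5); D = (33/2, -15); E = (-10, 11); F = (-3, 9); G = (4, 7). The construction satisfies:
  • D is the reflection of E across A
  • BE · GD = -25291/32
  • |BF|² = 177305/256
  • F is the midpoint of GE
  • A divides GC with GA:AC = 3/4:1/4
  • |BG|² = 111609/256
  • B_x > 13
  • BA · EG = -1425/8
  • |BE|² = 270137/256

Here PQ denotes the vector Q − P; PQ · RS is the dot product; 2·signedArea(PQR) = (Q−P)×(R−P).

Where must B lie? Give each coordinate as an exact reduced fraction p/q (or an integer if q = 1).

B = (211/16, -47/4)

1. B_x = 211/16  [BE · GD = -25291/32 ∩ BA · EG = -1425/8]
2. B_y = -47/4  [BE · GD = -25291/32 ∩ BA · EG = -1425/8]
   → B = (211/16, -47/4)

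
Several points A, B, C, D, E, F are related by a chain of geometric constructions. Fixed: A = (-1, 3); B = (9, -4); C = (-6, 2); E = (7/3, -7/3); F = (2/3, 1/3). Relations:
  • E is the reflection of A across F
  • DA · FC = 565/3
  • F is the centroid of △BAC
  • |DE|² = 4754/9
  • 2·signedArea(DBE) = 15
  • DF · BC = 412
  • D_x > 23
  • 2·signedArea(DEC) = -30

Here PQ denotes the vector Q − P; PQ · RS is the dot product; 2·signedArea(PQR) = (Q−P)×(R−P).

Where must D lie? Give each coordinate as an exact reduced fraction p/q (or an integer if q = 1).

1. D_x = 24  [DA · FC = 565/3 ∩ 2·signedArea(DEC) = -30]
2. D_y = -10  [DA · FC = 565/3 ∩ 2·signedArea(DEC) = -30]
   → D = (24, -10)

D = (24, -10)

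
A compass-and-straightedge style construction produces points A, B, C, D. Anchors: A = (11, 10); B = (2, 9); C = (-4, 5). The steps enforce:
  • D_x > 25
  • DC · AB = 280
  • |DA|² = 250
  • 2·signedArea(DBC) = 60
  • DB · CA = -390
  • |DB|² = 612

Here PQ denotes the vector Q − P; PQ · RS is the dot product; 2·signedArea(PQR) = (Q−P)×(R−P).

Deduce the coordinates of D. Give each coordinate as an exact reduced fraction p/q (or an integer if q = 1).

1. D_x = 26  [2·signedArea(DBC) = 60 ∩ DB · CA = -390]
2. D_y = 15  [2·signedArea(DBC) = 60 ∩ DB · CA = -390]
   → D = (26, 15)

D = (26, 15)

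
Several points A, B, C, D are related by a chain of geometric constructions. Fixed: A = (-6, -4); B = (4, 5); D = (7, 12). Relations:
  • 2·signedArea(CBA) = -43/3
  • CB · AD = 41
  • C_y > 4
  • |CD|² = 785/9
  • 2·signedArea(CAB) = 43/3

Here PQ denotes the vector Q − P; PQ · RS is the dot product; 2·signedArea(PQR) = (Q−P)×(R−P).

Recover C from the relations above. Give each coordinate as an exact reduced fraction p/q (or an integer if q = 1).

C = (5/3, 13/3)

1. C_x = 5/3  [CB · AD = 41 ∩ 2·signedArea(CAB) = 43/3]
2. C_y = 13/3  [CB · AD = 41 ∩ 2·signedArea(CAB) = 43/3]
   → C = (5/3, 13/3)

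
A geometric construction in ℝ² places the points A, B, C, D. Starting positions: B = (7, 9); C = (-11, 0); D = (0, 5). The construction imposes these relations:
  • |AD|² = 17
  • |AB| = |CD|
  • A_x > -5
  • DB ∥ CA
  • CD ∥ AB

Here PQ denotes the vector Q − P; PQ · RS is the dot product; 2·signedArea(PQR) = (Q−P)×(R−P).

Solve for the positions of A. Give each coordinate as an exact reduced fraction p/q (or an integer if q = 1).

1. A_x = -4  [CD ∥ AB ∩ DB ∥ CA]
2. A_y = 4  [CD ∥ AB ∩ DB ∥ CA]
   → A = (-4, 4)

A = (-4, 4)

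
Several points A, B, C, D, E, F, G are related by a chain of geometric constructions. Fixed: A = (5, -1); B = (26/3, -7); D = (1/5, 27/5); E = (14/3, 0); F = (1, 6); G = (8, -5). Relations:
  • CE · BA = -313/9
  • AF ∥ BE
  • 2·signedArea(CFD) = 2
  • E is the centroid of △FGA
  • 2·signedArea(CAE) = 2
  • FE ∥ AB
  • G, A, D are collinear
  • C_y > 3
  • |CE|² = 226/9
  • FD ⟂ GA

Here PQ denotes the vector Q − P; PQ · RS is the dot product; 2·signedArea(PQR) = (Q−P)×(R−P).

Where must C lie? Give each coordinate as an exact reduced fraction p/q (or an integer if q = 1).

C = (7/5, 19/5)

1. C_x = 7/5  [2·signedArea(CFD) = 2 ∩ 2·signedArea(CAE) = 2]
2. C_y = 19/5  [2·signedArea(CFD) = 2 ∩ 2·signedArea(CAE) = 2]
   → C = (7/5, 19/5)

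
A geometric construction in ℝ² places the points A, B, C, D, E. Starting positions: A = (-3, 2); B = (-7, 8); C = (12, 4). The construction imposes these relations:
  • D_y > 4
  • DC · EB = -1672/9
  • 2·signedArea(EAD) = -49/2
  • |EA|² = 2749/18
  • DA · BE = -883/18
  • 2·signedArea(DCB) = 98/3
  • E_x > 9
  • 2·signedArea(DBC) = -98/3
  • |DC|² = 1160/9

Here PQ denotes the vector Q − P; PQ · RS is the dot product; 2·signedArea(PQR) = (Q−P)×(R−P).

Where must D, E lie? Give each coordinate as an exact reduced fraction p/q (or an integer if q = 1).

D = (2/3, 14/3)
E = (55/6, 25/6)

1. D_x = 2/3  [line 4·x + 19·y + -274/3 = 0 ∩ |DC|² = 1160/9]
2. D_y = 14/3  [line 4·x + 19·y + -274/3 = 0 ∩ |DC|² = 1160/9]
   → D = (2/3, 14/3)
3. E_x = 55/6  [2·signedArea(EAD) = -49/2 ∩ DC · EB = -1672/9]
4. E_y = 25/6  [2·signedArea(EAD) = -49/2 ∩ DC · EB = -1672/9]
   → E = (55/6, 25/6)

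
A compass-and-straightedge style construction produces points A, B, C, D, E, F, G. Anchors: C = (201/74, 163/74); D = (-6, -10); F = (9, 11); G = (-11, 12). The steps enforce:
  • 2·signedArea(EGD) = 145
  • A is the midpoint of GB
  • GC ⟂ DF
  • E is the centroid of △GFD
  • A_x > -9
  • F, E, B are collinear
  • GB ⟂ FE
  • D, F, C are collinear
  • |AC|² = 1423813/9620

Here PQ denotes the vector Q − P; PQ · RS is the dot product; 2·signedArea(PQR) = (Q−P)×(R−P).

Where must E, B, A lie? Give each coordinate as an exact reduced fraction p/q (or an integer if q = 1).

1. E_x = -8/3  [E is the centroid of △GFD]
2. E_y = 13/3  [E is the centroid of △GFD]
   → E = (-8/3, 13/3)
3. B_x = -367/65  [F, E, B are collinear ∩ GB ⟂ FE]
4. B_y = 171/65  [F, E, B are collinear ∩ GB ⟂ FE]
   → B = (-367/65, 171/65)
5. A_x = -541/65  [A is the midpoint of GB]
6. A_y = 951/130  [A is the midpoint of GB]
   → A = (-541/65, 951/130)

A = (-541/65, 951/130)
B = (-367/65, 171/65)
E = (-8/3, 13/3)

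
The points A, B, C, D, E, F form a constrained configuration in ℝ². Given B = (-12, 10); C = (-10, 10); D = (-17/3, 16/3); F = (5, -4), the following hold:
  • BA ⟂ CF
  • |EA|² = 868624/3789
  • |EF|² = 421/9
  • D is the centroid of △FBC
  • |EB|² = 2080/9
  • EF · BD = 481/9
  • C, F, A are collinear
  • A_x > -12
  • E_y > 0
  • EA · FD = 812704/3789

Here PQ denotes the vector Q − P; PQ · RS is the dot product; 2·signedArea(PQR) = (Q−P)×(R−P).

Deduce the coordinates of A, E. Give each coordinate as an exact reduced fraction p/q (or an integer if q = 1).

1. A_x = -4660/421  [C, F, A are collinear ∩ BA ⟂ CF]
2. A_y = 4630/421  [C, F, A are collinear ∩ BA ⟂ CF]
   → A = (-4660/421, 4630/421)
3. E_x = 0  [EA · FD = 812704/3789 ∩ EF · BD = 481/9]
4. E_y = 2/3  [EA · FD = 812704/3789 ∩ EF · BD = 481/9]
   → E = (0, 2/3)

A = (-4660/421, 4630/421)
E = (0, 2/3)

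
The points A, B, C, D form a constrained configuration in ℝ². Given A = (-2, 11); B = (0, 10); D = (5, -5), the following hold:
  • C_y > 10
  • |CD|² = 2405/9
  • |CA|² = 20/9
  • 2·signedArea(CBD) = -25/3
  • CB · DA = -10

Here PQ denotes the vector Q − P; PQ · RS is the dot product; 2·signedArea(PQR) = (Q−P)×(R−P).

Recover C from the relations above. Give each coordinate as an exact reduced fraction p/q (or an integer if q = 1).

1. C_x = -2/3  [2·signedArea(CBD) = -25/3 ∩ CB · DA = -10]
2. C_y = 31/3  [2·signedArea(CBD) = -25/3 ∩ CB · DA = -10]
   → C = (-2/3, 31/3)

C = (-2/3, 31/3)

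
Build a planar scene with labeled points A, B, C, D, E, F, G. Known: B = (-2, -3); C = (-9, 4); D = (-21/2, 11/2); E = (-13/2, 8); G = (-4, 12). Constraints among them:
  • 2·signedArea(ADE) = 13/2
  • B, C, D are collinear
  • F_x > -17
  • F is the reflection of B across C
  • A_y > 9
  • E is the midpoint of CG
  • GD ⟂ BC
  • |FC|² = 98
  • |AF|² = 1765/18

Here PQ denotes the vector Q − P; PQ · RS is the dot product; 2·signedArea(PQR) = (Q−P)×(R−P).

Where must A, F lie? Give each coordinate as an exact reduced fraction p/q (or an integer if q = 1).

A = (-37/6, 59/6)
F = (-16, 11)

1. F_x = -16  [F is the reflection of B across C]
2. F_y = 11  [F is the reflection of B across C]
   → F = (-16, 11)
3. A_x = -37/6  [line -5/2·x + 4·y + -219/4 = 0 ∩ |AF|² = 1765/18]
4. A_y = 59/6  [line -5/2·x + 4·y + -219/4 = 0 ∩ |AF|² = 1765/18]
   → A = (-37/6, 59/6)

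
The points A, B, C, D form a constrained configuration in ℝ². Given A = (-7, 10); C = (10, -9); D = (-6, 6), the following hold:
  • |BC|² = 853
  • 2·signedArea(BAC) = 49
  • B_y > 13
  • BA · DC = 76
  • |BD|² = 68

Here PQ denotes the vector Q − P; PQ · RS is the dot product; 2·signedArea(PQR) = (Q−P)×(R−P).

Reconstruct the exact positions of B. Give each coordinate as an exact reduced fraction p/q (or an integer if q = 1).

1. B_x = -8  [2·signedArea(BAC) = 49 ∩ BA · DC = 76]
2. B_y = 14  [2·signedArea(BAC) = 49 ∩ BA · DC = 76]
   → B = (-8, 14)

B = (-8, 14)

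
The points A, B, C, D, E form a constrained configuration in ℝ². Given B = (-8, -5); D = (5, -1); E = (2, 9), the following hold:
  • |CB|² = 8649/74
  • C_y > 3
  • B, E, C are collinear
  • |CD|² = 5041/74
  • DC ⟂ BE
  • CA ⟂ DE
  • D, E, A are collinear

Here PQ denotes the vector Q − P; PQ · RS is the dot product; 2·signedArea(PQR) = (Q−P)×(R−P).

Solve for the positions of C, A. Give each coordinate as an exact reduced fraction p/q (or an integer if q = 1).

1. C_x = -127/74  [B, E, C are collinear ∩ DC ⟂ BE]
2. C_y = 281/74  [B, E, C are collinear ∩ DC ⟂ BE]
   → C = (-127/74, 281/74)
3. A_x = 25207/8066  [D, E, A are collinear ∩ CA ⟂ DE]
4. A_y = 21172/4033  [D, E, A are collinear ∩ CA ⟂ DE]
   → A = (25207/8066, 21172/4033)

A = (25207/8066, 21172/4033)
C = (-127/74, 281/74)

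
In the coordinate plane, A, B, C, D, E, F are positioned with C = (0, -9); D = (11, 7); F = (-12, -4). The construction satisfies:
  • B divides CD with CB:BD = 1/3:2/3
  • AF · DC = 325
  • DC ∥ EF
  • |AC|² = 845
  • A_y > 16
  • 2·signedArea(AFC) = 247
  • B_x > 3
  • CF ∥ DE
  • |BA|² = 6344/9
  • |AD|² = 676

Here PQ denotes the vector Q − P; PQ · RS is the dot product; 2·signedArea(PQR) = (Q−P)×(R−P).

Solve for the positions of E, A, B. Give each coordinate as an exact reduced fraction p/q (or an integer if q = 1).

A = (-13, 17)
B = (11/3, -11/3)
E = (-1, 12)

1. E_x = -1  [DC ∥ EF ∩ CF ∥ DE]
2. E_y = 12  [DC ∥ EF ∩ CF ∥ DE]
   → E = (-1, 12)
3. A_x = -13  [2·signedArea(AFC) = 247 ∩ AF · DC = 325]
4. A_y = 17  [2·signedArea(AFC) = 247 ∩ AF · DC = 325]
   → A = (-13, 17)
5. B_x = 11/3  [B divides CD with CB:BD = 1/3:2/3]
6. B_y = -11/3  [B divides CD with CB:BD = 1/3:2/3]
   → B = (11/3, -11/3)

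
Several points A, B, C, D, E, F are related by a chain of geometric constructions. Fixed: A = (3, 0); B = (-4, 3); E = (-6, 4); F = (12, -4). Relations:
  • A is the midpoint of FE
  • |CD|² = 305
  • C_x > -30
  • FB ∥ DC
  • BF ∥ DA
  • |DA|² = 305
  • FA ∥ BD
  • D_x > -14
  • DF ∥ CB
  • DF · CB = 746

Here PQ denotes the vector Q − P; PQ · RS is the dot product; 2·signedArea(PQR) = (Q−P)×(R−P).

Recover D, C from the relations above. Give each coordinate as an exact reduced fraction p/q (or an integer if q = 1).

C = (-29, 14)
D = (-13, 7)

1. D_x = -13  [BF ∥ DA ∩ FA ∥ BD]
2. D_y = 7  [BF ∥ DA ∩ FA ∥ BD]
   → D = (-13, 7)
3. C_x = -29  [DF ∥ CB ∩ FB ∥ DC]
4. C_y = 14  [DF ∥ CB ∩ FB ∥ DC]
   → C = (-29, 14)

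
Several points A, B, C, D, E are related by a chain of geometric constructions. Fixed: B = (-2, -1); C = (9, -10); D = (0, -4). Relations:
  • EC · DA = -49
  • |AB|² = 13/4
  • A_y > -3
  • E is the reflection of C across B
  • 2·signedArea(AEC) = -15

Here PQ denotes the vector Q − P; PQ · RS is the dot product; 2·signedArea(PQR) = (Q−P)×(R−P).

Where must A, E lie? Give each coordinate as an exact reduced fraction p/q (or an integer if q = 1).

1. E_x = -13  [E is the reflection of C across B]
2. E_y = 8  [E is the reflection of C across B]
   → E = (-13, 8)
3. A_x = -1  [2·signedArea(AEC) = -15 ∩ EC · DA = -49]
4. A_y = -5/2  [2·signedArea(AEC) = -15 ∩ EC · DA = -49]
   → A = (-1, -5/2)

A = (-1, -5/2)
E = (-13, 8)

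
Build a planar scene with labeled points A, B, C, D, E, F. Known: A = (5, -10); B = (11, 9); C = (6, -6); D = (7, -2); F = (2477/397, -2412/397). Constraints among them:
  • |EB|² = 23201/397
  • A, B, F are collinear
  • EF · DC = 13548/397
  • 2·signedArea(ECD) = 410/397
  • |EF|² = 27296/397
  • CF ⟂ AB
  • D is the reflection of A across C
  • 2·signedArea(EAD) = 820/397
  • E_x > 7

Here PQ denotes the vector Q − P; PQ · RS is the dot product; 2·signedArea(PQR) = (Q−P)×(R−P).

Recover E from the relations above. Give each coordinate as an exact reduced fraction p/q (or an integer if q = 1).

1. E_x = 3081/397  [2·signedArea(ECD) = 410/397 ∩ EF · DC = 13548/397]
2. E_y = 824/397  [2·signedArea(ECD) = 410/397 ∩ EF · DC = 13548/397]
   → E = (3081/397, 824/397)

E = (3081/397, 824/397)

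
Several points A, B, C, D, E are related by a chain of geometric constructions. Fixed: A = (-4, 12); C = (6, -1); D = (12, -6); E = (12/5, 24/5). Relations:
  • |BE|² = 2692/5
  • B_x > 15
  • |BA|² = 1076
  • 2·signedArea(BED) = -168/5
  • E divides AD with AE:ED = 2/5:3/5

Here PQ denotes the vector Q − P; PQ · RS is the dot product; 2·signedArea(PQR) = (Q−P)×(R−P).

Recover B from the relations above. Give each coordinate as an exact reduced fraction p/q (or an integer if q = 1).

B = (16, -14)

1. B_x = 16  [line 54/5·x + 48/5·y + -192/5 = 0 ∩ |BA|² = 1076]
2. B_y = -14  [line 54/5·x + 48/5·y + -192/5 = 0 ∩ |BA|² = 1076]
   → B = (16, -14)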